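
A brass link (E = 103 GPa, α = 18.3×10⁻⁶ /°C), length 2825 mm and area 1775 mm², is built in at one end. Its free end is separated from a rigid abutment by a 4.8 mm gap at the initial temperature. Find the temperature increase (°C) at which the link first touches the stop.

Contact occurs when the free expansion equals the gap: αΔT L = 4.8 mm.
So ΔT = g/(αL) = 4.8/(18.3×10⁻⁶ × 2825) = 92.85 °C.

ΔT ≈ 92.8 °C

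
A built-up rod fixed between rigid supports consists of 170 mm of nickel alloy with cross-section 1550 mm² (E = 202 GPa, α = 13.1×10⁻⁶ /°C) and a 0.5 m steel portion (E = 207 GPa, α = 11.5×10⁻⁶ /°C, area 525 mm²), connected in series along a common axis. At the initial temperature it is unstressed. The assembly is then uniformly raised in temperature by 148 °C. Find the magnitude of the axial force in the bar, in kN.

P ≈ 230 kN (compressive)

Free thermal expansion of the whole bar: Σ αᵢΔT Lᵢ = 13.1×10⁻⁶×148×170 + 11.5×10⁻⁶×148×500 = 1.181 mm.
The walls prevent any net length change, so an axial force P (same in every segment) develops. Compatibility: P · Σ Lᵢ/(AᵢEᵢ) = δ_free.
The series flexibility is Σ Lᵢ/(AᵢEᵢ) = 170/(1550×202×10³) + 500/(525×207×10³) = 5.144×10⁻⁶ mm/N.
Hence P = δ_free / Σ(L/AE) = 1.181/5.144×10⁻⁶ = 229.5 kN (compressive).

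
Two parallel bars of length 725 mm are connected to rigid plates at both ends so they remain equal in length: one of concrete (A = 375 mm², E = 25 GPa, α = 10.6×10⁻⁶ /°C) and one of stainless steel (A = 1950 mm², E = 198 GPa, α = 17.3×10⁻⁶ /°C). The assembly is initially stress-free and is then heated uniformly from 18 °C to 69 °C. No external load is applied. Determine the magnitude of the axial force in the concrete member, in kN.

Equilibrium of a rigid end plate with no external load gives equal and opposite internal forces ±P in the two members. Since α_{stainless steel} > α_{concrete}, heating drives the stainless steel into compression and the concrete into tension.
Equating the net (thermal + elastic) strains gives |α₁ − α₂|·ΔT = P·[1/(A₁E₁) + 1/(A₂E₂)].
|α₁ − α₂|·ΔT = 6.7×10⁻⁶ × 51 = 0.0003417.
1/(A₁E₁) + 1/(A₂E₂) = 1/(375×25×10³) + 1/(1950×198×10³) = 1.093×10⁻⁷ N⁻¹.
So P = 0.0003417 / 1.093×10⁻⁷ = 3.127 kN.

P ≈ 3.13 kN (tensile in the concrete)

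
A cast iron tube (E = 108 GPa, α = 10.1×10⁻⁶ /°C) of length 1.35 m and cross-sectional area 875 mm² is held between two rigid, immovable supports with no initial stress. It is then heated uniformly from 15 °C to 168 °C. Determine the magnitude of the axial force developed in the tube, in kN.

P ≈ 146 kN (compressive)

The ends cannot move, so σ = EαΔT = 108×10³ × 10.1×10⁻⁶ × 153 = 166.9 MPa.
Then P = σA = 166.9 × 875 mm² = 146 kN, compressive.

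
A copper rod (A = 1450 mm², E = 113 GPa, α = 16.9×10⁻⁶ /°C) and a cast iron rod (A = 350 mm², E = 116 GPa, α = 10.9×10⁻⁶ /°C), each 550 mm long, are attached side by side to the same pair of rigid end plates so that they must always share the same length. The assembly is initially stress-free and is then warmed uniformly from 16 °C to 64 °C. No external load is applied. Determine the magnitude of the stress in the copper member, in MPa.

σ ≈ 6.46 MPa (compressive)

The copper has the larger α, so on heating it would change length more than the cast iron if both were free. The rigid plates force a common final length, so the copper is put into compression and the cast iron into tension, with equal and opposite forces P (no external load).
Compatibility of the two members (thermal + elastic change equal): (α₁ − α₂)ΔT = P·[1/(A₁E₁) + 1/(A₂E₂)].
|α₁ − α₂|·ΔT = 6×10⁻⁶ × 48 = 0.000288.
1/(A₁E₁) + 1/(A₂E₂) = 1/(1450×113×10³) + 1/(350×116×10³) = 3.073×10⁻⁸ N⁻¹.
So P = 0.000288 / 3.073×10⁻⁸ = 9.371 kN.
σ_{copper} = P/A₁ = 9371/1450 = 6.463 MPa, compressive.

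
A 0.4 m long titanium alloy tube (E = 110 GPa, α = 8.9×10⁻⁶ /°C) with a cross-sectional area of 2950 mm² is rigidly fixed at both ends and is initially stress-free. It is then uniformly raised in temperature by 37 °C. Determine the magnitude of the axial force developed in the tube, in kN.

With zero net strain, σ = E·αΔT = 110 GPa × 8.9×10⁻⁶ × 37 = 36.22 MPa.
P = AEαΔT = 2950 × 110×10³ × 8.9×10⁻⁶ × 37 = 106.9 kN (compressive).

P ≈ 107 kN (compressive)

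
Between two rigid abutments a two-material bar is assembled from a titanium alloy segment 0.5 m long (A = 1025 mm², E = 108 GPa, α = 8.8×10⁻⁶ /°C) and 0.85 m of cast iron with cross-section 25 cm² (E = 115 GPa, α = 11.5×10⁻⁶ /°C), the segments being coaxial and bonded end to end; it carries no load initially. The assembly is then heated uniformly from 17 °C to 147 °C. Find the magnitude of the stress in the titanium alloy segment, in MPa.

Free thermal expansion of the whole bar: Σ αᵢΔT Lᵢ = 8.8×10⁻⁶×130×500 + 11.5×10⁻⁶×130×850 = 1.843 mm.
The walls prevent any net length change, so an axial force P (same in every segment) develops. Compatibility: P · Σ Lᵢ/(AᵢEᵢ) = δ_free.
The series flexibility is Σ Lᵢ/(AᵢEᵢ) = 500/(1025×108×10³) + 850/(2500×115×10³) = 7.473×10⁻⁶ mm/N.
So P = 1.843 / 7.473×10⁻⁶ = 246.6 kN, compressive.
σ_{titanium alloy} = P / A = 246600 / 1025 = 240.6 MPa.

σ ≈ 241 MPa (compressive)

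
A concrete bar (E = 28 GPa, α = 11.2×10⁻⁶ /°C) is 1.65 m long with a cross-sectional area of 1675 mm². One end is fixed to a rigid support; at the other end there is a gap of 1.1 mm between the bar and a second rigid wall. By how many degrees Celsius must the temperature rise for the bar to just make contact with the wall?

Contact occurs when the free expansion equals the gap: αΔT L = 1.1 mm.
ΔT = 1.1 / (11.2×10⁻⁶ × 1650) = 59.52 °C.

ΔT ≈ 59.5 °C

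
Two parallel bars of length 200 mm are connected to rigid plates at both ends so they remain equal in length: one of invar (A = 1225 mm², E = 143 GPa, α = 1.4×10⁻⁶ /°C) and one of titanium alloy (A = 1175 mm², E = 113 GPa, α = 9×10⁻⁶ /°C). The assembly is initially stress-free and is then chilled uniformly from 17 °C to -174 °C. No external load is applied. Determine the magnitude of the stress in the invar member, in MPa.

σ ≈ 89.5 MPa (compressive)

Equilibrium of a rigid end plate with no external load gives equal and opposite internal forces ±P in the two members. Since α_{titanium alloy} > α_{invar}, cooling drives the titanium alloy into tension and the invar into compression.
Setting the final lengths equal and cancelling L: (α₁ − α₂)ΔT = P/(A₁E₁) + P/(A₂E₂).
|α₁ − α₂|·ΔT = 7.6×10⁻⁶ × 191 = 0.001452.
1/(A₁E₁) + 1/(A₂E₂) = 1/(1225×143×10³) + 1/(1175×113×10³) = 1.324×10⁻⁸ N⁻¹.
P = 0.001452 / 1.324×10⁻⁸ = 109600 N = 109.6 kN.
σ_{invar} = P/A₁ = 109600/1225 = 89.5 MPa, compressive.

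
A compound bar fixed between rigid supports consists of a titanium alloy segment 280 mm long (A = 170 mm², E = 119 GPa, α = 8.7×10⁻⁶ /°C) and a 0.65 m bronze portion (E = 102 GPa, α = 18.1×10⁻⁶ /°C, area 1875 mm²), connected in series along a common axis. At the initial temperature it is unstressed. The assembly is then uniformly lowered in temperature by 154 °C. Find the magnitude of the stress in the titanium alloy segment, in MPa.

Free thermal contraction of the whole bar: Σ αᵢΔT Lᵢ = 8.7×10⁻⁶×154×280 + 18.1×10⁻⁶×154×650 = 2.187 mm.
The walls prevent any net length change, so an axial force P (same in every segment) develops. Compatibility: P · Σ Lᵢ/(AᵢEᵢ) = δ_free.
The series flexibility is Σ Lᵢ/(AᵢEᵢ) = 280/(170×119×10³) + 650/(1875×102×10³) = 1.724×10⁻⁵ mm/N.
P = 2.187 / 1.724×10⁻⁵ = 126900 N = 126.9 kN, tensile.
σ_{titanium alloy} = P / A = 126900 / 170 = 746.2 MPa.

σ ≈ 746 MPa (tensile)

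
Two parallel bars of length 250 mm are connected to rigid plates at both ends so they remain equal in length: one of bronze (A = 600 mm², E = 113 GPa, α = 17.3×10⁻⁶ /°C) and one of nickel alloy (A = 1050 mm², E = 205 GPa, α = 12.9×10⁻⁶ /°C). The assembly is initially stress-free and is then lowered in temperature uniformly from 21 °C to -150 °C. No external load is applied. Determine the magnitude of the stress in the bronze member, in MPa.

The bronze has the larger α, so on cooling it would change length more than the nickel alloy if both were free. The rigid plates force a common final length, so the bronze is put into tension and the nickel alloy into compression, with equal and opposite forces P (no external load).
Compatibility of the two members (thermal + elastic change equal): (α₁ − α₂)ΔT = P·[1/(A₁E₁) + 1/(A₂E₂)].
|α₁ − α₂|·ΔT = 4.4×10⁻⁶ × 171 = 0.0007524.
1/(A₁E₁) + 1/(A₂E₂) = 1/(600×113×10³) + 1/(1050×205×10³) = 1.94×10⁻⁸ N⁻¹.
So P = 0.0007524 / 1.94×10⁻⁸ = 38.79 kN.
σ_{bronze} = P/A₁ = 38790/600 = 64.66 MPa, tensile.

σ ≈ 64.7 MPa (tensile)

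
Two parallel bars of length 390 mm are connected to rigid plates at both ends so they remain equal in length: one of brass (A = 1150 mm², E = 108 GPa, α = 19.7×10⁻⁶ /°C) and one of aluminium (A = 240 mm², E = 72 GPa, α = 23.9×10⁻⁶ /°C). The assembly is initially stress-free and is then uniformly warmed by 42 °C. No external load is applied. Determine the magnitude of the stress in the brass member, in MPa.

Equilibrium of a rigid end plate with no external load gives equal and opposite internal forces ±P in the two members. Since α_{aluminium} > α_{brass}, heating drives the aluminium into compression and the brass into tension.
Equating the net (thermal + elastic) strains gives |α₁ − α₂|·ΔT = P·[1/(A₁E₁) + 1/(A₂E₂)].
|α₁ − α₂|·ΔT = 4.2×10⁻⁶ × 42 = 0.0001764.
1/(A₁E₁) + 1/(A₂E₂) = 1/(1150×108×10³) + 1/(240×72×10³) = 6.592×10⁻⁸ N⁻¹.
So P = 0.0001764 / 6.592×10⁻⁸ = 2.676 kN.
σ_{brass} = P/A₁ = 2676/1150 = 2.327 MPa, tensile.

σ ≈ 2.33 MPa (tensile)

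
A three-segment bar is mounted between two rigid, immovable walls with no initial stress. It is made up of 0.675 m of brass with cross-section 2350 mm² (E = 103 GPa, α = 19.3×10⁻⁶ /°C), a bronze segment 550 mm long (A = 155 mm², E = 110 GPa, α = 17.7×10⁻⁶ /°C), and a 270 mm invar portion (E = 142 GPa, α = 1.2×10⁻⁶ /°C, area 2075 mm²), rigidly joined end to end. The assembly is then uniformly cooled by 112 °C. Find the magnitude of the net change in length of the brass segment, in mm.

|ΔL| ≈ 1.26 mm

If the supports were absent, the total length change would be Σ αᵢΔT Lᵢ = 19.3×10⁻⁶×112×675 + 17.7×10⁻⁶×112×550 + 1.2×10⁻⁶×112×270 = 2.586 mm.
Since the ends are fixed, an axial force P builds up, equal in every segment, with P · Σ Lᵢ/(AᵢEᵢ) = δ_free.
Σ Lᵢ/(AᵢEᵢ) = 675/(2350×103×10³) + 550/(155×110×10³) + 270/(2075×142×10³) = 3.596×10⁻⁵ mm/N.
P = 2.586 / 3.596×10⁻⁵ = 71900 N = 71.9 kN, tensile.
For the brass segment, free thermal change = 19.3×10⁻⁶×112×675 = 1.459 mm and elastic change from P = 71900×675/(2350×103×10³) = 0.2005 mm; these oppose, so the net change is 1.26 mm (segment shortens).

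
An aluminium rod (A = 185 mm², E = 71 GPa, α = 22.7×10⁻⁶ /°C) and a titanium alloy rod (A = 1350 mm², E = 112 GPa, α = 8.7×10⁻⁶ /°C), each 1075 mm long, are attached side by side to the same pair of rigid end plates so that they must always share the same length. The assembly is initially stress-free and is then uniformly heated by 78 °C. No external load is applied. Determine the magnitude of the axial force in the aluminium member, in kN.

P ≈ 13.2 kN (compressive in the aluminium)

The aluminium has the larger α, so on heating it would change length more than the titanium alloy if both were free. The rigid plates force a common final length, so the aluminium is put into compression and the titanium alloy into tension, with equal and opposite forces P (no external load).
Setting the final lengths equal and cancelling L: (α₁ − α₂)ΔT = P/(A₁E₁) + P/(A₂E₂).
|α₁ − α₂|·ΔT = 14×10⁻⁶ × 78 = 0.001092.
1/(A₁E₁) + 1/(A₂E₂) = 1/(185×71×10³) + 1/(1350×112×10³) = 8.275×10⁻⁸ N⁻¹.
So P = 0.001092 / 8.275×10⁻⁸ = 13.2 kN.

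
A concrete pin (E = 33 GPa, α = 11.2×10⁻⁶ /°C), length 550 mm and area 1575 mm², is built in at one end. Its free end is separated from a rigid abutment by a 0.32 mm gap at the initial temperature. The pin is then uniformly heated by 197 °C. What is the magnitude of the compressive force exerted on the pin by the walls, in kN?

P ≈ 84.4 kN

Free thermal elongation = αΔT L = 11.2×10⁻⁶ × 197 × 550 = 1.214 mm.
This exceeds the 0.32 mm gap, so the wall pushes back. The portion of expansion that must be recovered elastically is δ_free − gap = 1.214 − 0.32 = 0.8935 mm.
That suppressed elongation corresponds to σ = E·Δ/L = 33×10³ × 0.8935/550 = 53.61 MPa.
P = σA = 53.61 × 1575 = 84.44 kN.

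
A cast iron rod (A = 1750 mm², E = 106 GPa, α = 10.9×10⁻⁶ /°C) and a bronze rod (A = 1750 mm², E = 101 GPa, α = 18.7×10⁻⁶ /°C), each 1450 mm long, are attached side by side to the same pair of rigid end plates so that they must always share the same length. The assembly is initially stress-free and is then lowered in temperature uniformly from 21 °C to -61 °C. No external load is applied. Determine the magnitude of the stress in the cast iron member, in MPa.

σ ≈ 33.1 MPa (compressive)

Both members must finish at the same length. With the larger α, the bronze tends to over-contract; the plates restrain it, putting the bronze in tension and the cast iron in compression. With no external load the two internal forces are equal and opposite, magnitude P.
Setting the final lengths equal and cancelling L: (α₁ − α₂)ΔT = P/(A₁E₁) + P/(A₂E₂).
|α₁ − α₂|·ΔT = 7.8×10⁻⁶ × 82 = 0.0006396.
1/(A₁E₁) + 1/(A₂E₂) = 1/(1750×106×10³) + 1/(1750×101×10³) = 1.105×10⁻⁸ N⁻¹.
So P = 0.0006396 / 1.105×10⁻⁸ = 57.89 kN.
σ_{cast iron} = P/A₁ = 57890/1750 = 33.08 MPa, compressive.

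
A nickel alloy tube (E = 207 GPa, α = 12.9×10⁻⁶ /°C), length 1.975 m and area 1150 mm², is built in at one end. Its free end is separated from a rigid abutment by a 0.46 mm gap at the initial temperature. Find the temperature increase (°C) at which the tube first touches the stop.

The gap closes when αΔT L = 0.46 mm, since the tube is still unstressed at that instant.
ΔT = 0.46 / (12.9×10⁻⁶ × 1975) = 18.06 °C.

ΔT ≈ 18.1 °C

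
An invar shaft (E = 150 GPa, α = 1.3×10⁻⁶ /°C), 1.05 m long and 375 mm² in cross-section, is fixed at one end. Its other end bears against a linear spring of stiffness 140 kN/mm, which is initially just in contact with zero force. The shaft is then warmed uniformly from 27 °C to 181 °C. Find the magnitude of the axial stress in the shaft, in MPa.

σ ≈ 21.7 MPa (compressive)

Free thermal expansion: δ_free = αΔT L = 1.3×10⁻⁶ × 154 × 1050 = 0.2102 mm.
Let P be the compressive force at the spring. The shaft shortens elastically by PL/(AE) and the spring compresses by P/k; together these equal δ_free.
So P = δ_free / [L/(AE) + 1/k] = 0.2102 / [ 1050/(375×150×10³) + 1/(140×10³) ].
P = 0.2102 / 2.581×10⁻⁵ = 8145 N.
σ = P/A = 8145/375 = 21.72 MPa.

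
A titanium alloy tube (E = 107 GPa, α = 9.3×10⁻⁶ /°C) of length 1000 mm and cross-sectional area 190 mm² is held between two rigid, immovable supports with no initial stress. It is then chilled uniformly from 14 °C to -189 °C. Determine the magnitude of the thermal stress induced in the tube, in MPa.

The supports are rigid, so the total axial strain is zero. The restrained thermal strain is ε = αΔT = 9.3×10⁻⁶ × 203 = 1887.9×10⁻⁶.
Hence σ = E·αΔT = 107×10³ × 1887.9×10⁻⁶ = 202 MPa, tensile.

σ ≈ 202 MPa (tensile)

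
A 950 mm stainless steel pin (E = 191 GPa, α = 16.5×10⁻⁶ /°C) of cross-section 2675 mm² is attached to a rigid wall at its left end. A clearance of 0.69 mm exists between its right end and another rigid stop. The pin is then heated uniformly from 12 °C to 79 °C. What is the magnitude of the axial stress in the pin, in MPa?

If the wall were absent the pin would grow by αΔT L = 16.5×10⁻⁶ × 67 × 950 = 1.05 mm.
This exceeds the 0.69 mm gap, so the wall pushes back. The portion of expansion that must be recovered elastically is δ_free − gap = 1.05 − 0.69 = 0.3602 mm.
Compatibility: PL/(AE) = 0.3602 mm, so σ = P/A = E × (0.3602/950) = 72.42 MPa.

σ ≈ 72.4 MPa (compressive)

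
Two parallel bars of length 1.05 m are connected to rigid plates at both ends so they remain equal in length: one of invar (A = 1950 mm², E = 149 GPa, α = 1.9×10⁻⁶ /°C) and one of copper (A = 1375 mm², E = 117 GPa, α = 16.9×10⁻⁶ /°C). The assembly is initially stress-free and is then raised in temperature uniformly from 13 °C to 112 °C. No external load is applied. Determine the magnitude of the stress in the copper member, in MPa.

σ ≈ 112 MPa (compressive)

Both members must finish at the same length. With the larger α, the copper tends to over-expand; the plates restrain it, putting the copper in compression and the invar in tension. With no external load the two internal forces are equal and opposite, magnitude P.
Compatibility of the two members (thermal + elastic change equal): (α₁ − α₂)ΔT = P·[1/(A₁E₁) + 1/(A₂E₂)].
|α₁ − α₂|·ΔT = 15×10⁻⁶ × 99 = 0.001485.
1/(A₁E₁) + 1/(A₂E₂) = 1/(1950×149×10³) + 1/(1375×117×10³) = 9.658×10⁻⁹ N⁻¹.
So P = 0.001485 / 9.658×10⁻⁹ = 153.8 kN.
σ_{copper} = P/A₂ = 153800/1375 = 111.8 MPa, compressive.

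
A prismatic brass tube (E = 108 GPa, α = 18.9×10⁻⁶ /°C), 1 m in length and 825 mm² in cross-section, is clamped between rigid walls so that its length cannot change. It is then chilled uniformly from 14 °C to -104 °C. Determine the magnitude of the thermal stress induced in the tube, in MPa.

σ ≈ 241 MPa (tensile)

With length fixed, the mechanical strain must cancel the thermal strain αΔT = 18.9×10⁻⁶ × 118 = 2230.2×10⁻⁶.
σ = EαΔT = 108×10³ × 18.9×10⁻⁶ × 118 = 240.9 MPa (tensile; the tube is trying to contract).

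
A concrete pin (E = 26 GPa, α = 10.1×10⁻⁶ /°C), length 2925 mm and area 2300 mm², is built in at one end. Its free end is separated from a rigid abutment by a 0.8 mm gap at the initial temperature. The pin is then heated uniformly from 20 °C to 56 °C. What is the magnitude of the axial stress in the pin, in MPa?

σ ≈ 2.34 MPa (compressive)

Unrestrained expansion: δ_free = αΔT L = 10.1×10⁻⁶ × 36 × 2925 = 1.064 mm.
After closing the 0.8 mm clearance, 1.064 − 0.8 = 0.2635 mm of expansion remains to be suppressed by the wall.
That suppressed elongation corresponds to σ = E·Δ/L = 26×10³ × 0.2635/2925 = 2.342 MPa.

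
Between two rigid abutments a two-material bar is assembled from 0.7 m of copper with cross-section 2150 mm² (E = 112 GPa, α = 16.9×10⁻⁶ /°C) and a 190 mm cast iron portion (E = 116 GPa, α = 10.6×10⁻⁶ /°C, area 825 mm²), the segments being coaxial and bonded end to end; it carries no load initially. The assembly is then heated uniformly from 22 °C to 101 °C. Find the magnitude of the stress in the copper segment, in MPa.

Free thermal expansion of the whole bar: Σ αᵢΔT Lᵢ = 16.9×10⁻⁶×79×700 + 10.6×10⁻⁶×79×190 = 1.094 mm.
The walls prevent any net length change, so an axial force P (same in every segment) develops. Compatibility: P · Σ Lᵢ/(AᵢEᵢ) = δ_free.
Σ Lᵢ/(AᵢEᵢ) = 700/(2150×112×10³) + 190/(825×116×10³) = 4.892×10⁻⁶ mm/N.
Hence P = δ_free / Σ(L/AE) = 1.094/4.892×10⁻⁶ = 223.5 kN (compressive).
σ_{copper} = P / A = 223500 / 2150 = 104 MPa.

σ ≈ 104 MPa (compressive)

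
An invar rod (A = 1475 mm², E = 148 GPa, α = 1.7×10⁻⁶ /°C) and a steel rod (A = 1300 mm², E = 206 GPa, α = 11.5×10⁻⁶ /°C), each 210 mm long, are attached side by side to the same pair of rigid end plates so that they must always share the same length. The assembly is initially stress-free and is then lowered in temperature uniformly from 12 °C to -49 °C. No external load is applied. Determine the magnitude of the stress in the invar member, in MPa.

Both members must finish at the same length. With the larger α, the steel tends to over-contract; the plates restrain it, putting the steel in tension and the invar in compression. With no external load the two internal forces are equal and opposite, magnitude P.
Compatibility of the two members (thermal + elastic change equal): (α₁ − α₂)ΔT = P·[1/(A₁E₁) + 1/(A₂E₂)].
|α₁ − α₂|·ΔT = 9.8×10⁻⁶ × 61 = 0.0005978.
1/(A₁E₁) + 1/(A₂E₂) = 1/(1475×148×10³) + 1/(1300×206×10³) = 8.315×10⁻⁹ N⁻¹.
So P = 0.0005978 / 8.315×10⁻⁹ = 71.89 kN.
σ_{invar} = P/A₁ = 71890/1475 = 48.74 MPa, compressive.

σ ≈ 48.7 MPa (compressive)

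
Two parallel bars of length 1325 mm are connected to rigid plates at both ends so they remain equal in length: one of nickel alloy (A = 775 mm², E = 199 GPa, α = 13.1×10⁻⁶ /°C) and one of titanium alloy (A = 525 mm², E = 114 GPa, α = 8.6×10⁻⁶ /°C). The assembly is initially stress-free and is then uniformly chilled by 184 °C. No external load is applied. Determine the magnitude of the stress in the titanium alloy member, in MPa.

σ ≈ 68 MPa (compressive)

Both members must finish at the same length. With the larger α, the nickel alloy tends to over-contract; the plates restrain it, putting the nickel alloy in tension and the titanium alloy in compression. With no external load the two internal forces are equal and opposite, magnitude P.
Equating the net (thermal + elastic) strains gives |α₁ − α₂|·ΔT = P·[1/(A₁E₁) + 1/(A₂E₂)].
|α₁ − α₂|·ΔT = 4.5×10⁻⁶ × 184 = 0.000828.
1/(A₁E₁) + 1/(A₂E₂) = 1/(775×199×10³) + 1/(525×114×10³) = 2.319×10⁻⁸ N⁻¹.
So P = 0.000828 / 2.319×10⁻⁸ = 35.7 kN.
σ_{titanium alloy} = P/A₂ = 35700/525 = 68 MPa, compressive.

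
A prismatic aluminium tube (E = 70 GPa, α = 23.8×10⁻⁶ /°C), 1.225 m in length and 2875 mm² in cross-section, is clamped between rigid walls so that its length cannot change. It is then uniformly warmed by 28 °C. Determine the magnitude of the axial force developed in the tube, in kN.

P ≈ 134 kN (compressive)

With zero net strain, σ = E·αΔT = 70 GPa × 23.8×10⁻⁶ × 28 = 46.65 MPa.
Axial force P = σA = 46.65 × 2875 = 134100 N = 134.1 kN, compressive.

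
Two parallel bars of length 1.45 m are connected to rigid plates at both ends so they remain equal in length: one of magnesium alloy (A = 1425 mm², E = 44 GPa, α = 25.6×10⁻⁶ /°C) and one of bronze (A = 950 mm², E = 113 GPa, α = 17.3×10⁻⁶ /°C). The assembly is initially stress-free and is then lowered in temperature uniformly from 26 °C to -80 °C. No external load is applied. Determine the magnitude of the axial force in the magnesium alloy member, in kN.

P ≈ 34.8 kN (tensile in the magnesium alloy)

Equilibrium of a rigid end plate with no external load gives equal and opposite internal forces ±P in the two members. Since α_{magnesium alloy} > α_{bronze}, cooling drives the magnesium alloy into tension and the bronze into compression.
Compatibility of the two members (thermal + elastic change equal): (α₁ − α₂)ΔT = P·[1/(A₁E₁) + 1/(A₂E₂)].
|α₁ − α₂|·ΔT = 8.3×10⁻⁶ × 106 = 0.0008798.
1/(A₁E₁) + 1/(A₂E₂) = 1/(1425×44×10³) + 1/(950×113×10³) = 2.526×10⁻⁸ N⁻¹.
P = 0.0008798 / 2.526×10⁻⁸ = 34820 N = 34.82 kN.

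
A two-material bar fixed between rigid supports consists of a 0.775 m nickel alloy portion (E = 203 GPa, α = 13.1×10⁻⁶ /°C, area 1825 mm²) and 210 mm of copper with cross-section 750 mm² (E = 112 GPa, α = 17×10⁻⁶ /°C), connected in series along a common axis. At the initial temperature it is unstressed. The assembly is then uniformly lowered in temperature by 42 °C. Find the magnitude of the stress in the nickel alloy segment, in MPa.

Free thermal contraction of the whole bar: Σ αᵢΔT Lᵢ = 13.1×10⁻⁶×42×775 + 17×10⁻⁶×42×210 = 0.5763 mm.
Since the ends are fixed, an axial force P builds up, equal in every segment, with P · Σ Lᵢ/(AᵢEᵢ) = δ_free.
The series flexibility is Σ Lᵢ/(AᵢEᵢ) = 775/(1825×203×10³) + 210/(750×112×10³) = 4.592×10⁻⁶ mm/N.
P = 0.5763 / 4.592×10⁻⁶ = 125500 N = 125.5 kN, tensile.
σ_{nickel alloy} = P / A = 125500 / 1825 = 68.77 MPa.

σ ≈ 68.8 MPa (tensile)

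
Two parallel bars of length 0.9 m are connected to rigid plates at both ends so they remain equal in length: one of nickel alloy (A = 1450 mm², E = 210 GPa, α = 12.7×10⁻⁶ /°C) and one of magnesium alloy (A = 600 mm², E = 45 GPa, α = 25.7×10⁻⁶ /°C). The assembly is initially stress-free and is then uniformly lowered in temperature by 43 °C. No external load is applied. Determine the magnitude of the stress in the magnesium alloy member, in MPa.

σ ≈ 23.1 MPa (tensile)

Equilibrium of a rigid end plate with no external load gives equal and opposite internal forces ±P in the two members. Since α_{magnesium alloy} > α_{nickel alloy}, cooling drives the magnesium alloy into tension and the nickel alloy into compression.
Setting the final lengths equal and cancelling L: (α₁ − α₂)ΔT = P/(A₁E₁) + P/(A₂E₂).
|α₁ − α₂|·ΔT = 13×10⁻⁶ × 43 = 0.000559.
1/(A₁E₁) + 1/(A₂E₂) = 1/(1450×210×10³) + 1/(600×45×10³) = 4.032×10⁻⁸ N⁻¹.
So P = 0.000559 / 4.032×10⁻⁸ = 13.86 kN.
σ_{magnesium alloy} = P/A₂ = 13860/600 = 23.11 MPa, tensile.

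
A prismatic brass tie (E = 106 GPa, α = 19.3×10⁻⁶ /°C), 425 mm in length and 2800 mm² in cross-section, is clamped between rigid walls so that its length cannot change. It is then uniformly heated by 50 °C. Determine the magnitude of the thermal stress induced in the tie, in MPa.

σ ≈ 102 MPa (compressive)

Because both ends are immovable the net strain is zero, and the suppressed thermal strain is αΔT = 19.3×10⁻⁶ × 50 = 965×10⁻⁶.
Hence σ = E·αΔT = 106×10³ × 965×10⁻⁶ = 102.3 MPa, compressive.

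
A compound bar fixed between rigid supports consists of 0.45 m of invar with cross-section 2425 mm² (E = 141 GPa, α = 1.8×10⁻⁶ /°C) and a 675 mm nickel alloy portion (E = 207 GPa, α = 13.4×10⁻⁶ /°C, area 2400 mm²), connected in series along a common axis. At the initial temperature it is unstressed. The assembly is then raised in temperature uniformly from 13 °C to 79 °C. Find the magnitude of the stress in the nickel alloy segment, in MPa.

With the walls removed the bar would change length by δ_free = Σ αᵢΔT Lᵢ = 1.8×10⁻⁶×66×450 + 13.4×10⁻⁶×66×675 = 0.6504 mm.
The rigid supports impose zero overall length change; the single axial force P common to all segments must satisfy P Σ Lᵢ/(AᵢEᵢ) = δ_free.
The series flexibility is Σ Lᵢ/(AᵢEᵢ) = 450/(2425×141×10³) + 675/(2400×207×10³) = 2.675×10⁻⁶ mm/N.
P = 0.6504 / 2.675×10⁻⁶ = 243200 N = 243.2 kN, compressive.
σ_{nickel alloy} = P / A = 243200 / 2400 = 101.3 MPa.

σ ≈ 101 MPa (compressive)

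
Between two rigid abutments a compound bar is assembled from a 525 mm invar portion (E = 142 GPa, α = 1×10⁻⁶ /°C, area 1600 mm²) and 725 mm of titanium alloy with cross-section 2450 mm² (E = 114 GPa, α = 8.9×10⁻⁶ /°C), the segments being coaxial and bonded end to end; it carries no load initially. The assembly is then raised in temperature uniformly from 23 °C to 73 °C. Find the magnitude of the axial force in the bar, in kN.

Free thermal expansion of the whole bar: Σ αᵢΔT Lᵢ = 1×10⁻⁶×50×525 + 8.9×10⁻⁶×50×725 = 0.3489 mm.
Since the ends are fixed, an axial force P builds up, equal in every segment, with P · Σ Lᵢ/(AᵢEᵢ) = δ_free.
Σ Lᵢ/(AᵢEᵢ) = 525/(1600×142×10³) + 725/(2450×114×10³) = 4.907×10⁻⁶ mm/N.
So P = 0.3489 / 4.907×10⁻⁶ = 71.1 kN, compressive.

P ≈ 71.1 kN (compressive)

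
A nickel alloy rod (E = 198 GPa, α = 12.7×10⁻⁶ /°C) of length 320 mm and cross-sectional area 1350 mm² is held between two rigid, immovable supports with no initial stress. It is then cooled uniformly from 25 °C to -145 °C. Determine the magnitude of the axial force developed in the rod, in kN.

The ends cannot move, so σ = EαΔT = 198×10³ × 12.7×10⁻⁶ × 170 = 427.5 MPa.
P = AEαΔT = 1350 × 198×10³ × 12.7×10⁻⁶ × 170 = 577.1 kN (tensile).

P ≈ 577 kN (tensile)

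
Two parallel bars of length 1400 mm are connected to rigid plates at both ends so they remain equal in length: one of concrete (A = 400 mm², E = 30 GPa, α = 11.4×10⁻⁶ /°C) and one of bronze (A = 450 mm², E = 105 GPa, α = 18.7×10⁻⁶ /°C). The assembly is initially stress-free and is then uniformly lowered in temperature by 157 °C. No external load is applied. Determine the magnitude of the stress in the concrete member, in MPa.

The bronze has the larger α, so on cooling it would change length more than the concrete if both were free. The rigid plates force a common final length, so the bronze is put into tension and the concrete into compression, with equal and opposite forces P (no external load).
Compatibility of the two members (thermal + elastic change equal): (α₁ − α₂)ΔT = P·[1/(A₁E₁) + 1/(A₂E₂)].
|α₁ − α₂|·ΔT = 7.3×10⁻⁶ × 157 = 0.001146.
1/(A₁E₁) + 1/(A₂E₂) = 1/(400×30×10³) + 1/(450×105×10³) = 1.045×10⁻⁷ N⁻¹.
So P = 0.001146 / 1.045×10⁻⁷ = 10.97 kN.
σ_{concrete} = P/A₁ = 10970/400 = 27.42 MPa, compressive.

σ ≈ 27.4 MPa (compressive)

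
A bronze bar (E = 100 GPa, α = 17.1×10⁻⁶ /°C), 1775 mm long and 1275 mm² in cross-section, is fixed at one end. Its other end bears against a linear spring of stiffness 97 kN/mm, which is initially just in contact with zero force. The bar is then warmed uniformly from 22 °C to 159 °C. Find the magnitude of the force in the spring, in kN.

If the spring were absent the bar would lengthen by αΔT L = 17.1×10⁻⁶ × 137 × 1775 = 4.158 mm.
Let P be the compressive force at the spring. The bar shortens elastically by PL/(AE) and the spring compresses by P/k; together these equal δ_free.
P [ L/(AE) + 1/k ] = δ_free → P [ 1775/(1275×100×10³) + 1/(97×10³) ] = 4.158.
P = 4.158 / 2.423×10⁻⁵ = 171600 N.

P ≈ 172 kN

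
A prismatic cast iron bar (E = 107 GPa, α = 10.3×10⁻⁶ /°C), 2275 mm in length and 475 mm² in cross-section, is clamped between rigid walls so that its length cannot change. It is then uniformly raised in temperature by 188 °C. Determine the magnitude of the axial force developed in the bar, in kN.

P ≈ 98.4 kN (compressive)

The ends cannot move, so σ = EαΔT = 107×10³ × 10.3×10⁻⁶ × 188 = 207.2 MPa.
P = AEαΔT = 475 × 107×10³ × 10.3×10⁻⁶ × 188 = 98.42 kN (compressive).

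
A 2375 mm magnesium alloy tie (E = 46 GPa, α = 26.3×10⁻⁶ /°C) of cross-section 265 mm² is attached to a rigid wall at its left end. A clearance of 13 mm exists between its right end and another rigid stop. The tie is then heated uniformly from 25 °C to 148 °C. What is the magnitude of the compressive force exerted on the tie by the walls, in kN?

P ≈ 0 kN

Unrestrained expansion: δ_free = αΔT L = 26.3×10⁻⁶ × 123 × 2375 = 7.683 mm.
This is smaller than the 13 mm clearance, so the tie expands freely without reaching the stop — the stress is zero.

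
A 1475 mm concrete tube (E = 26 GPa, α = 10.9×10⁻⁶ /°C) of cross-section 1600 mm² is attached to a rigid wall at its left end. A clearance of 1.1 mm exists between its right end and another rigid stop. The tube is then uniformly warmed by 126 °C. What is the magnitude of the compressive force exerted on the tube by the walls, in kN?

P ≈ 26.1 kN

Free thermal elongation = αΔT L = 10.9×10⁻⁶ × 126 × 1475 = 2.026 mm.
This exceeds the 1.1 mm gap, so the wall pushes back. The portion of expansion that must be recovered elastically is δ_free − gap = 2.026 − 1.1 = 0.9258 mm.
So σ = E(δ_free − g)/L = 26×10³ × 0.9258/1475 = 16.32 MPa.
P = σA = 16.32 × 1600 = 26.11 kN.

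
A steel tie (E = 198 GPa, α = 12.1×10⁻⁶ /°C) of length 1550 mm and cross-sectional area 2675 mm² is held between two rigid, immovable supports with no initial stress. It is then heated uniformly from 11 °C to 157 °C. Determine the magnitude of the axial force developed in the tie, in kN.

P ≈ 936 kN (compressive)

Full restraint means ε = 0, so the stress is σ = EαΔT = 198×10³ × 12.1×10⁻⁶ × 146 = 349.8 MPa.
Then P = σA = 349.8 × 2675 mm² = 935.7 kN, compressive.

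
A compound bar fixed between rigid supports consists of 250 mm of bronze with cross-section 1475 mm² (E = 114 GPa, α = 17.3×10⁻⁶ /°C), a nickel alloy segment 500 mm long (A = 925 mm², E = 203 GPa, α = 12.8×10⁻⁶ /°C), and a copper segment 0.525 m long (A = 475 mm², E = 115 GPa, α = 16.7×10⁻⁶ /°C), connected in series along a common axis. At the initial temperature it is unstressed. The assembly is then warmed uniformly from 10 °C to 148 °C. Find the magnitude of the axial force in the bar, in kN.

P ≈ 195 kN (compressive)

With the walls removed the bar would change length by δ_free = Σ αᵢΔT Lᵢ = 17.3×10⁻⁶×138×250 + 12.8×10⁻⁶×138×500 + 16.7×10⁻⁶×138×525 = 2.69 mm.
Since the ends are fixed, an axial force P builds up, equal in every segment, with P · Σ Lᵢ/(AᵢEᵢ) = δ_free.
The series flexibility is Σ Lᵢ/(AᵢEᵢ) = 250/(1475×114×10³) + 500/(925×203×10³) + 525/(475×115×10³) = 1.376×10⁻⁵ mm/N.
P = 2.69 / 1.376×10⁻⁵ = 195500 N = 195.5 kN, compressive.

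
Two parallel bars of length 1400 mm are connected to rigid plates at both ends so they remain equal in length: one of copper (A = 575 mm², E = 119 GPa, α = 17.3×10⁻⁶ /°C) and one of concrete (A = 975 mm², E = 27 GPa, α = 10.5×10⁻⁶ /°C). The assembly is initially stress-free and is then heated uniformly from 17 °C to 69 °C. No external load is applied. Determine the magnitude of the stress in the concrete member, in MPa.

The copper has the larger α, so on heating it would change length more than the concrete if both were free. The rigid plates force a common final length, so the copper is put into compression and the concrete into tension, with equal and opposite forces P (no external load).
Compatibility of the two members (thermal + elastic change equal): (α₁ − α₂)ΔT = P·[1/(A₁E₁) + 1/(A₂E₂)].
|α₁ − α₂|·ΔT = 6.8×10⁻⁶ × 52 = 0.0003536.
1/(A₁E₁) + 1/(A₂E₂) = 1/(575×119×10³) + 1/(975×27×10³) = 5.26×10⁻⁸ N⁻¹.
P = 0.0003536 / 5.26×10⁻⁸ = 6722 N = 6.722 kN.
σ_{concrete} = P/A₂ = 6722/975 = 6.895 MPa, tensile.

σ ≈ 6.89 MPa (tensile)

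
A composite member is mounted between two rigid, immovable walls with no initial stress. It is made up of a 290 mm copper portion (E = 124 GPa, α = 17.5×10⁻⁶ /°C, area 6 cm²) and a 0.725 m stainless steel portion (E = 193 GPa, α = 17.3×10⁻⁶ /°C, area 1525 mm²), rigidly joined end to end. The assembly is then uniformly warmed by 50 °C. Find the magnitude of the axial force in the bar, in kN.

P ≈ 138 kN (compressive)

If the supports were absent, the total length change would be Σ αᵢΔT Lᵢ = 17.5×10⁻⁶×50×290 + 17.3×10⁻⁶×50×725 = 0.8809 mm.
Since the ends are fixed, an axial force P builds up, equal in every segment, with P · Σ Lᵢ/(AᵢEᵢ) = δ_free.
The series flexibility is Σ Lᵢ/(AᵢEᵢ) = 290/(600×124×10³) + 725/(1525×193×10³) = 6.361×10⁻⁶ mm/N.
P = 0.8809 / 6.361×10⁻⁶ = 138500 N = 138.5 kN, compressive.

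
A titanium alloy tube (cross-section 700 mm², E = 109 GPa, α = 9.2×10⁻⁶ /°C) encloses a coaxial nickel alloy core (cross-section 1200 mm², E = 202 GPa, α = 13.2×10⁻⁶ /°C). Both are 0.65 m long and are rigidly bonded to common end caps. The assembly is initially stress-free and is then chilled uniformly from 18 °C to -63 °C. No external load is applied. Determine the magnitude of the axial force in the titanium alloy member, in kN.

P ≈ 18.8 kN (compressive in the titanium alloy)

The nickel alloy has the larger α, so on cooling it would change length more than the titanium alloy if both were free. The rigid plates force a common final length, so the nickel alloy is put into tension and the titanium alloy into compression, with equal and opposite forces P (no external load).
Equating the net (thermal + elastic) strains gives |α₁ − α₂|·ΔT = P·[1/(A₁E₁) + 1/(A₂E₂)].
|α₁ − α₂|·ΔT = 4×10⁻⁶ × 81 = 0.000324.
1/(A₁E₁) + 1/(A₂E₂) = 1/(700×109×10³) + 1/(1200×202×10³) = 1.723×10⁻⁸ N⁻¹.
So P = 0.000324 / 1.723×10⁻⁸ = 18.8 kN.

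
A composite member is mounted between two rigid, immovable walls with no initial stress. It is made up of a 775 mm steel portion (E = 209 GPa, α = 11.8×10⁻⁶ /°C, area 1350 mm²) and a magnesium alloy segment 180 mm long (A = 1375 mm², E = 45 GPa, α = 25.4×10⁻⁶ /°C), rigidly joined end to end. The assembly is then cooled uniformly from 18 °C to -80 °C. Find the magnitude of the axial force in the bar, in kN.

P ≈ 238 kN (tensile)

With the walls removed the bar would change length by δ_free = Σ αᵢΔT Lᵢ = 11.8×10⁻⁶×98×775 + 25.4×10⁻⁶×98×180 = 1.344 mm.
Since the ends are fixed, an axial force P builds up, equal in every segment, with P · Σ Lᵢ/(AᵢEᵢ) = δ_free.
The series flexibility is Σ Lᵢ/(AᵢEᵢ) = 775/(1350×209×10³) + 180/(1375×45×10³) = 5.656×10⁻⁶ mm/N.
P = 1.344 / 5.656×10⁻⁶ = 237700 N = 237.7 kN, tensile.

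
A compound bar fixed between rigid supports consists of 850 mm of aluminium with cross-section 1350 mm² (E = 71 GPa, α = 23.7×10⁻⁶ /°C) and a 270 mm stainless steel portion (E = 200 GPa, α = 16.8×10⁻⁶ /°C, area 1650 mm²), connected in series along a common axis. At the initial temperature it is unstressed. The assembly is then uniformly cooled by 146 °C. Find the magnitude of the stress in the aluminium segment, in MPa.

Free thermal contraction of the whole bar: Σ αᵢΔT Lᵢ = 23.7×10⁻⁶×146×850 + 16.8×10⁻⁶×146×270 = 3.603 mm.
The rigid supports impose zero overall length change; the single axial force P common to all segments must satisfy P Σ Lᵢ/(AᵢEᵢ) = δ_free.
Σ Lᵢ/(AᵢEᵢ) = 850/(1350×71×10³) + 270/(1650×200×10³) = 9.686×10⁻⁶ mm/N.
So P = 3.603 / 9.686×10⁻⁶ = 372 kN, tensile.
σ_{aluminium} = P / A = 372000 / 1350 = 275.6 MPa.

σ ≈ 276 MPa (tensile)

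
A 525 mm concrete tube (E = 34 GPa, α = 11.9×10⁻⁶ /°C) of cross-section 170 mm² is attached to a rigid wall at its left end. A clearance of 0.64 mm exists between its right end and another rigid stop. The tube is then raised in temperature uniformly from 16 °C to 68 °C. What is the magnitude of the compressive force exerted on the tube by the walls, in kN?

Unrestrained expansion: δ_free = αΔT L = 11.9×10⁻⁶ × 52 × 525 = 0.3249 mm.
Since δ_free = 0.325 mm is less than the 0.64 mm gap, the tube never touches the wall. No axial force develops.

P ≈ 0 kN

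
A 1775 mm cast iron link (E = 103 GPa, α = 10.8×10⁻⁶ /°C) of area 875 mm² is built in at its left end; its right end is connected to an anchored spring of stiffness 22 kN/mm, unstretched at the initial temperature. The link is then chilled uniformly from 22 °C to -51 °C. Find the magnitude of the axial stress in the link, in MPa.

If the spring were absent the link would shorten by αΔT L = 10.8×10⁻⁶ × 73 × 1775 = 1.399 mm.
With a force P in the spring, the elastic change of the link is PL/(AE) and that of the spring is P/k; compatibility requires their sum to equal δ_free.
P [ L/(AE) + 1/k ] = δ_free → P [ 1775/(875×103×10³) + 1/(22×10³) ] = 1.399.
P = 1.399 / 6.515×10⁻⁵ = 21480 N.
σ = P/A = 21480/875 = 24.55 MPa.

σ ≈ 24.5 MPa (tensile)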